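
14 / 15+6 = 104 / 15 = 6.93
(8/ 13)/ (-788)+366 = 937324/ 2561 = 366.00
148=148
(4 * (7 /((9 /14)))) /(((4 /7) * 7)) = 98 /9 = 10.89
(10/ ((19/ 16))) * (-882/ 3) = -47040/ 19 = -2475.79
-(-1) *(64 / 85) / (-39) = -64 / 3315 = -0.02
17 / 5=3.40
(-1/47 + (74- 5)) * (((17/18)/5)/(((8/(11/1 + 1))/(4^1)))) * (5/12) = 27557/846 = 32.57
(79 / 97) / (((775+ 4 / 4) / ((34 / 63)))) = 1343 / 2371068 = 0.00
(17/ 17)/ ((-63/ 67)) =-67/ 63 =-1.06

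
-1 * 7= -7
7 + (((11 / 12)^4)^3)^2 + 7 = 1122805593523279428962893345 / 79496847203390844133441536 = 14.12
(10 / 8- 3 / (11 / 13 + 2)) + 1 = 177 / 148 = 1.20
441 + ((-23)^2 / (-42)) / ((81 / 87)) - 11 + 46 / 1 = 524443 / 1134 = 462.47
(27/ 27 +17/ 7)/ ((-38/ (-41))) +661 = 88405/ 133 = 664.70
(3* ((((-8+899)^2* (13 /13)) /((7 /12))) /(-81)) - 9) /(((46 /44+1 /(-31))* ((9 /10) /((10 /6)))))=-1337095100 /14511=-92143.55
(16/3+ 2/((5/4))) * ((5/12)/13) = 2/9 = 0.22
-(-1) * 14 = 14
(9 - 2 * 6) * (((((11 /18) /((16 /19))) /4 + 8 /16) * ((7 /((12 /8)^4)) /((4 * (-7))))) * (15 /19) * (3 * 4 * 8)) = 3925 /513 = 7.65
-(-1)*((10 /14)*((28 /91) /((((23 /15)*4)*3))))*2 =50 /2093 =0.02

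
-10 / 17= -0.59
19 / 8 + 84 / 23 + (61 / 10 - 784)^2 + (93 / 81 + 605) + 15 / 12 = 75233135947 / 124200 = 605741.84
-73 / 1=-73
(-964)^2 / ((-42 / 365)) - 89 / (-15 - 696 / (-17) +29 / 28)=-2177789802964 / 269661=-8076028.06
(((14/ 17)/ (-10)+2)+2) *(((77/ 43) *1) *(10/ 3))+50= 53644/ 731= 73.38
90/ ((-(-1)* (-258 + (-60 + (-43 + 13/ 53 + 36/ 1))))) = -2385/ 8606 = -0.28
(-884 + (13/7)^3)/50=-60203/3430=-17.55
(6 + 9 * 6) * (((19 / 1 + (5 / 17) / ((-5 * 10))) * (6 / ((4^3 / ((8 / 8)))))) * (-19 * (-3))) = 6089.99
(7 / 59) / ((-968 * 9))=-7 / 514008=-0.00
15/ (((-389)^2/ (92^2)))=126960/ 151321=0.84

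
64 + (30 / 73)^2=341956 / 5329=64.17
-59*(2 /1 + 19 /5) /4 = -1711 /20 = -85.55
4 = 4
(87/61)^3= 658503/226981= 2.90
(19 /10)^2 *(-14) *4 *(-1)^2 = -5054 /25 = -202.16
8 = 8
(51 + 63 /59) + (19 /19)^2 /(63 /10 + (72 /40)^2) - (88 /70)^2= 1744175302 /34475175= 50.59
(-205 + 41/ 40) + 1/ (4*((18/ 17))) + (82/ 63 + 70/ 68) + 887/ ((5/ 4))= 2177095/ 4284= 508.19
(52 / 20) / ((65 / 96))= 96 / 25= 3.84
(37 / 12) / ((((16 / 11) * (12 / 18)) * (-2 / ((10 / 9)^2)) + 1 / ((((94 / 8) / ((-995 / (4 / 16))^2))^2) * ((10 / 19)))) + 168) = 22476575 / 25172121064304418144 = 0.00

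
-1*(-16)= 16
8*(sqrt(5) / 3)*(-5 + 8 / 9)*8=-2368*sqrt(5) / 27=-196.11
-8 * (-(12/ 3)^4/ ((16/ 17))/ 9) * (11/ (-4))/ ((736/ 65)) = -12155/ 207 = -58.72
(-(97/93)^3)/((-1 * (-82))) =-912673/65957274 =-0.01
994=994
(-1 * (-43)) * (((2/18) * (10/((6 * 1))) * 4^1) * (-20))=-17200/27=-637.04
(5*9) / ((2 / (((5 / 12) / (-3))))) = -25 / 8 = -3.12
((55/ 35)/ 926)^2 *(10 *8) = 2420/ 10504081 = 0.00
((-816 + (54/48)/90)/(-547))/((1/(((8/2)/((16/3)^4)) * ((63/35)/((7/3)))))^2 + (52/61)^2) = 0.00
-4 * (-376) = 1504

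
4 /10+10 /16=41 /40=1.02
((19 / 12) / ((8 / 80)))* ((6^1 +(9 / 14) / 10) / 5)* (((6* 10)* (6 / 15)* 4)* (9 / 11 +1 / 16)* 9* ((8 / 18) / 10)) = 500061 / 770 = 649.43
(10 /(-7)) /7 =-10 /49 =-0.20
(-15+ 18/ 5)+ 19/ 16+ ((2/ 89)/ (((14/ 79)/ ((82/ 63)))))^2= -1255218270097/ 123238720080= -10.19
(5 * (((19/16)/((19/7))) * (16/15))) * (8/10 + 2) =98/15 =6.53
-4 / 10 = -2 / 5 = -0.40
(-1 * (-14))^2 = 196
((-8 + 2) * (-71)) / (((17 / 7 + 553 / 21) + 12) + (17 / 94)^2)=79046856 / 7569685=10.44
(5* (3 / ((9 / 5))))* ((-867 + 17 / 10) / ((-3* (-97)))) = -43265 / 1746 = -24.78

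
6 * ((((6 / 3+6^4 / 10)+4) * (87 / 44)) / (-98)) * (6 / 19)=-265437 / 51205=-5.18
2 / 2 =1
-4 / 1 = -4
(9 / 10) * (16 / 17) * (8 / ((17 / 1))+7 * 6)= 51984 / 1445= 35.98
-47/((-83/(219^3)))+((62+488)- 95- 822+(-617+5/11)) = 5429390326/913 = 5946758.30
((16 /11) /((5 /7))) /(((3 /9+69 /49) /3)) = 3087 /880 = 3.51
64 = 64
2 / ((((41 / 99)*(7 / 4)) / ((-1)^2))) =792 / 287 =2.76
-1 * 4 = -4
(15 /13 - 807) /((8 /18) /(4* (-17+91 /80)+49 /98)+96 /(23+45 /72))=-69243741 /348556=-198.66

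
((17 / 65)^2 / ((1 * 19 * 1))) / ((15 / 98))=28322 / 1204125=0.02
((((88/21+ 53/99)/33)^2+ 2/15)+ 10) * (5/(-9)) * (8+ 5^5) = -83186936491217/4706920449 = -17673.33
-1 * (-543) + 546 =1089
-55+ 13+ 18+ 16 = -8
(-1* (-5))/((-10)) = -1/2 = -0.50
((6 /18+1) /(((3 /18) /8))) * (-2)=-128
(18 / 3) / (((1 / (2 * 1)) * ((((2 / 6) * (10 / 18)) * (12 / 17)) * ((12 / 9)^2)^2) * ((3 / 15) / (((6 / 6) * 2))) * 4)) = 37179 / 512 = 72.62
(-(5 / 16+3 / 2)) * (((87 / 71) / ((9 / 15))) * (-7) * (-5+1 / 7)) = -71485 / 568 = -125.85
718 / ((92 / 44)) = 7898 / 23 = 343.39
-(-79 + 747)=-668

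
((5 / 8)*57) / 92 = 0.39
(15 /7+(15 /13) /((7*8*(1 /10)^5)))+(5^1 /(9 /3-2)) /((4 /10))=377665 /182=2075.08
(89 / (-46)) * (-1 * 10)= 445 / 23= 19.35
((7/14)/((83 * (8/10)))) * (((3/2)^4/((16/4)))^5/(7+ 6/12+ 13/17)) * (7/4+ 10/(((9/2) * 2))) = 3391866381195/400686088978432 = 0.01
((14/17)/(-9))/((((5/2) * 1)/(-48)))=448/255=1.76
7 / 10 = 0.70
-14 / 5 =-2.80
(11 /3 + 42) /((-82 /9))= -411 /82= -5.01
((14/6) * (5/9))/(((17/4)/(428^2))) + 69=55942.12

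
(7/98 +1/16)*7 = 15/16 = 0.94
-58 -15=-73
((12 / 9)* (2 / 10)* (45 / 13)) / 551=12 / 7163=0.00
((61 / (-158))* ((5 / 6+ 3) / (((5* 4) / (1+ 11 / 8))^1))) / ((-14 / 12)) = 26657 / 176960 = 0.15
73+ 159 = 232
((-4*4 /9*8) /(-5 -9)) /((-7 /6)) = -128 /147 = -0.87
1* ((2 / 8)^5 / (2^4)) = 1 / 16384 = 0.00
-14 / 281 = -0.05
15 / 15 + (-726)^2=527077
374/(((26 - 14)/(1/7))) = 187/42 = 4.45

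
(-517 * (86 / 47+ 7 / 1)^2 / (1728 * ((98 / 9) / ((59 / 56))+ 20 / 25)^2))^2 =244629219970253675390625 / 6912074943073141547597824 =0.04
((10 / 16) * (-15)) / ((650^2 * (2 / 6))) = -9 / 135200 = -0.00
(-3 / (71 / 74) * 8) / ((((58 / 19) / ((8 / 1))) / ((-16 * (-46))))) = -99342336 / 2059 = -48247.86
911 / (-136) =-911 / 136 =-6.70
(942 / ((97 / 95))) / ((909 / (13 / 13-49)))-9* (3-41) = 2873294 / 9797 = 293.28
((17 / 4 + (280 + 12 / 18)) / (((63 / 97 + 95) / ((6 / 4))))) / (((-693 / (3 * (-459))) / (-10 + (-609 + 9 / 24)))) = -35874154953 / 6531712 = -5492.31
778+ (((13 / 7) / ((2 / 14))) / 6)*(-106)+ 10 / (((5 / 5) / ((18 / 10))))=1699 / 3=566.33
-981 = -981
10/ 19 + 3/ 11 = 167/ 209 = 0.80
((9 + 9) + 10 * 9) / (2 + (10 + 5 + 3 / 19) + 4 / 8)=6.12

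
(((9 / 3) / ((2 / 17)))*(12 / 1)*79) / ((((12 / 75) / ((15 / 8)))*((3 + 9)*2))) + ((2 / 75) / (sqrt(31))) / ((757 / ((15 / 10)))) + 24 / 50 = sqrt(31) / 586675 + 37773411 / 3200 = 11804.19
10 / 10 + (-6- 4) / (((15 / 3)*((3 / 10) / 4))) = -77 / 3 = -25.67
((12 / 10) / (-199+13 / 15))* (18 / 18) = -9 / 1486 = -0.01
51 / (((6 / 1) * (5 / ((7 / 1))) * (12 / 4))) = 119 / 30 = 3.97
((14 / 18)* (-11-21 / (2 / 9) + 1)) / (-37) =1463 / 666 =2.20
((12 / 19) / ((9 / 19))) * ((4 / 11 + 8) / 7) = 368 / 231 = 1.59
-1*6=-6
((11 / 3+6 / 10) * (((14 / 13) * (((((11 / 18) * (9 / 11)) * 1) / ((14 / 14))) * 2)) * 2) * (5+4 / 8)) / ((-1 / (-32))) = 315392 / 195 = 1617.39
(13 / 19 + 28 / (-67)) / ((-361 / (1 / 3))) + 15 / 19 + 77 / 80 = 64400941 / 36764240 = 1.75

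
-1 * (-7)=7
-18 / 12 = -3 / 2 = -1.50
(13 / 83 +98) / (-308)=-8147 / 25564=-0.32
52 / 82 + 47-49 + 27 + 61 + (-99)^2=405393 / 41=9887.63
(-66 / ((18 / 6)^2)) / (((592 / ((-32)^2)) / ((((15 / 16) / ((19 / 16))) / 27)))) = -7040 / 18981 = -0.37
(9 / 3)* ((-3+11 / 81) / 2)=-116 / 27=-4.30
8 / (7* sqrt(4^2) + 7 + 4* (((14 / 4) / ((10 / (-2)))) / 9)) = 360 / 1561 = 0.23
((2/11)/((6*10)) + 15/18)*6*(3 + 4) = 1932/55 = 35.13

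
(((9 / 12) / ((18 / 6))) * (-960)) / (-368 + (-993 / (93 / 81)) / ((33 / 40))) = 10230 / 60371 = 0.17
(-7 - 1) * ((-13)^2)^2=-228488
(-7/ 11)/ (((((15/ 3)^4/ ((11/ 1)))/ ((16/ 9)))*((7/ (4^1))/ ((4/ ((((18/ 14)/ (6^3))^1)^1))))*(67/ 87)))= -415744/ 41875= -9.93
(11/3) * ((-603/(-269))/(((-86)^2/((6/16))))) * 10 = 33165/7958096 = 0.00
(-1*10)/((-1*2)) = 5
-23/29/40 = -23/1160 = -0.02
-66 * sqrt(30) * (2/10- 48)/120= 144.00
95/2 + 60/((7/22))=236.07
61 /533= 0.11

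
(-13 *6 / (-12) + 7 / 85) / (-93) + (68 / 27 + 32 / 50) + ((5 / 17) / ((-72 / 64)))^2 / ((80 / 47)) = 3.13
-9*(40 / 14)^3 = -72000 / 343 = -209.91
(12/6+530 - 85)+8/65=29063/65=447.12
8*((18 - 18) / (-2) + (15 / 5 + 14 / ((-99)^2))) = 235336 / 9801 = 24.01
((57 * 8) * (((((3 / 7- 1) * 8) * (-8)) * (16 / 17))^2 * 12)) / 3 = 30601641984 / 14161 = 2160980.30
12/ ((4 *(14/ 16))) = 24/ 7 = 3.43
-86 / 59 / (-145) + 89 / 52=765867 / 444860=1.72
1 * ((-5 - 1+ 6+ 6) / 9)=2 / 3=0.67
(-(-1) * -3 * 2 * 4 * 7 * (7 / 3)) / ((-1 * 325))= 392 / 325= 1.21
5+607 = 612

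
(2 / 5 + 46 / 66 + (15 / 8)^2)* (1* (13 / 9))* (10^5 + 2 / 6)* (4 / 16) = 166566.47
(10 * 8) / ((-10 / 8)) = -64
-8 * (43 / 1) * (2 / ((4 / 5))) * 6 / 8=-645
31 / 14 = 2.21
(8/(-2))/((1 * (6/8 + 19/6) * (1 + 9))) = -24/235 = -0.10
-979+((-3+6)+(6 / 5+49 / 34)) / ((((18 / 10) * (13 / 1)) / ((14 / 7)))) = -1946272 / 1989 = -978.52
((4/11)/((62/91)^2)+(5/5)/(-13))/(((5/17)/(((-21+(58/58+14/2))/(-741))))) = 1650394/39165555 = 0.04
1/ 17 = 0.06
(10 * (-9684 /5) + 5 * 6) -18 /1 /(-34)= -328737 /17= -19337.47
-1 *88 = -88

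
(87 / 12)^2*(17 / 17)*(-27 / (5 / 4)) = -1135.35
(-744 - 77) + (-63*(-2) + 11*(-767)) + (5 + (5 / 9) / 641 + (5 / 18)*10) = -9124.22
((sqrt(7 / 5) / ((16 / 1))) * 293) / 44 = 293 * sqrt(35) / 3520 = 0.49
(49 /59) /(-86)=-49 /5074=-0.01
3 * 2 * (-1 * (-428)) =2568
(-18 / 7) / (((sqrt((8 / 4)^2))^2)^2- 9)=-18 / 49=-0.37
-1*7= -7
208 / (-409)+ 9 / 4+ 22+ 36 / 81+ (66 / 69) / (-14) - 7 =40578281 / 2370564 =17.12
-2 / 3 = -0.67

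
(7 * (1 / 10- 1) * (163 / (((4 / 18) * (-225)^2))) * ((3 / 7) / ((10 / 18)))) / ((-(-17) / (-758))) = 1667979 / 531250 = 3.14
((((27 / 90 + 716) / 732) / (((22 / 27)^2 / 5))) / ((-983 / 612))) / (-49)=266313177 / 2844165016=0.09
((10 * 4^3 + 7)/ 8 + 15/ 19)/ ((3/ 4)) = 108.89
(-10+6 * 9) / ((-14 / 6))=-18.86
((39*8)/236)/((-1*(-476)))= 0.00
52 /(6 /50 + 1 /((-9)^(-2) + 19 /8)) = 2011100 /20841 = 96.50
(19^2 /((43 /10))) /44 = 1805 /946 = 1.91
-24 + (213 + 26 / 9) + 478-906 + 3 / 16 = -33973 / 144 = -235.92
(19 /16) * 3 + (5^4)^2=6250057 /16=390628.56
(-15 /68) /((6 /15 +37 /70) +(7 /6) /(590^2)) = -54825750 /230791133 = -0.24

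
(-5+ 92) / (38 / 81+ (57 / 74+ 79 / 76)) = 19816164 / 519065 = 38.18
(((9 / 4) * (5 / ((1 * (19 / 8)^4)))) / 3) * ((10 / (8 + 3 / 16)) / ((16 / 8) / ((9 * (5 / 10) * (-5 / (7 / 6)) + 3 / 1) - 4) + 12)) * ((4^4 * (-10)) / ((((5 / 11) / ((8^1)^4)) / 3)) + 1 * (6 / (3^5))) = -837087.75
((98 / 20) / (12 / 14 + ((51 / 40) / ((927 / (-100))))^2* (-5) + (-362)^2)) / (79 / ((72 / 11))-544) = -4715997552 / 67089120308585195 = -0.00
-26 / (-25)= 26 / 25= 1.04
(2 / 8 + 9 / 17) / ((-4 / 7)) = -371 / 272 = -1.36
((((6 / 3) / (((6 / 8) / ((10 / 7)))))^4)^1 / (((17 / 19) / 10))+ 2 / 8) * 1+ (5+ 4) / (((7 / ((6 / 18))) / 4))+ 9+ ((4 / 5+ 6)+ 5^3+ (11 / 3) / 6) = 165128488787 / 66123540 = 2497.27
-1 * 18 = -18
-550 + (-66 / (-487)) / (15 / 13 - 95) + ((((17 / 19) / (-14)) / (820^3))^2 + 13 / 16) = -350935230627186154260385014677 / 639006364557616292608000000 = -549.19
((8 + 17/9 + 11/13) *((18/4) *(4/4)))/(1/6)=3768/13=289.85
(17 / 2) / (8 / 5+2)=85 / 36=2.36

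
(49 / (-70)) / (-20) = 7 / 200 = 0.04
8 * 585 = 4680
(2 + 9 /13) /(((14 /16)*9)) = 40 /117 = 0.34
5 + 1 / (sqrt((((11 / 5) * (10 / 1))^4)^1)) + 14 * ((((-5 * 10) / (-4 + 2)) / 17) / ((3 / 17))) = 176663 / 1452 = 121.67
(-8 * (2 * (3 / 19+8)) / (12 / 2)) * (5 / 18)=-6.04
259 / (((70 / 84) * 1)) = 1554 / 5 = 310.80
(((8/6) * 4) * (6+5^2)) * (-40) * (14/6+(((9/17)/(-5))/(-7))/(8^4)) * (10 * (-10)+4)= 528855877/357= 1481389.01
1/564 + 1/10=287/2820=0.10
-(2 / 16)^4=-1 / 4096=-0.00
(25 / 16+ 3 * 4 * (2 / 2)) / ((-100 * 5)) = -217 / 8000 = -0.03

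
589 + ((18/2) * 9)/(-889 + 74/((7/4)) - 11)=3535789/6004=588.91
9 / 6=3 / 2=1.50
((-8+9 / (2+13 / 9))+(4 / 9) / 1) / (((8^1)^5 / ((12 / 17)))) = -1379 / 12951552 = -0.00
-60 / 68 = -15 / 17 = -0.88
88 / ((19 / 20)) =1760 / 19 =92.63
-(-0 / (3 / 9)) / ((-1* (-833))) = 0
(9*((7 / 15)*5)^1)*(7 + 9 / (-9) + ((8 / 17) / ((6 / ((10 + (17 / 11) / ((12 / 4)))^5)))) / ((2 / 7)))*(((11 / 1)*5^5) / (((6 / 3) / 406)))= 312819159195271487500 / 60481971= 5172105902356.78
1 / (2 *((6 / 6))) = 1 / 2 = 0.50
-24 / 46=-12 / 23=-0.52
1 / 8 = 0.12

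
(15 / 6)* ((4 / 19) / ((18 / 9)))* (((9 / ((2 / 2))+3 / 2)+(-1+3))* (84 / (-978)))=-875 / 3097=-0.28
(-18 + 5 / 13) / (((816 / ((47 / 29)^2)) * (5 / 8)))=-505861 / 5575830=-0.09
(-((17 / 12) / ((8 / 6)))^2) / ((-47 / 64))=289 / 188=1.54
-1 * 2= -2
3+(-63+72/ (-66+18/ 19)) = -6294/ 103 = -61.11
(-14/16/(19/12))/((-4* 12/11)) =0.13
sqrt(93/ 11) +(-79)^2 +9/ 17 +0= sqrt(1023)/ 11 +106106/ 17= 6244.44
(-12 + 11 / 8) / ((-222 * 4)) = 85 / 7104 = 0.01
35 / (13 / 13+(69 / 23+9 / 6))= 70 / 11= 6.36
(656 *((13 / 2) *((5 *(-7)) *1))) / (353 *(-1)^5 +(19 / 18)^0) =18655 / 44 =423.98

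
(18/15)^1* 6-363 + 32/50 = -8879/25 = -355.16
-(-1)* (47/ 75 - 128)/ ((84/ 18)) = -9553/ 350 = -27.29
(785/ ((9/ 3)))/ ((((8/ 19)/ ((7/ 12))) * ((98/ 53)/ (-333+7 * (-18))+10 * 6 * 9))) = 282206715/ 420367424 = 0.67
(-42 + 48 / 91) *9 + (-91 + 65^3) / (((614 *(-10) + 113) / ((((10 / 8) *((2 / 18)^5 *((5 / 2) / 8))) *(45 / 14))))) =-85960065043003 / 230299288128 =-373.25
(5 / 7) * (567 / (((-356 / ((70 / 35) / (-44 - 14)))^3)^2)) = 405 / 1210843389805728978866176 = 0.00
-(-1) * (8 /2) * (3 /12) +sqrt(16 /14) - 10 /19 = 9 /19 +2 * sqrt(14) /7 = 1.54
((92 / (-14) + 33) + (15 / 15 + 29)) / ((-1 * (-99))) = 395 / 693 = 0.57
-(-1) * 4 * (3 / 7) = 12 / 7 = 1.71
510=510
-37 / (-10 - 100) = 37 / 110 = 0.34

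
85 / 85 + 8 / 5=13 / 5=2.60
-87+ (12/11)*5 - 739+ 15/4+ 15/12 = -8971/11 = -815.55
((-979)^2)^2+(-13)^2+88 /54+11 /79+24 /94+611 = 92091486023269438 /100251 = 918609151263.02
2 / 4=1 / 2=0.50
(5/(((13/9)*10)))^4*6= 19683/228488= 0.09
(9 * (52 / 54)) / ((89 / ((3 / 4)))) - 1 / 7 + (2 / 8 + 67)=67.18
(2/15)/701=2/10515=0.00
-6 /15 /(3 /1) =-2 /15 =-0.13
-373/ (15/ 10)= -746/ 3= -248.67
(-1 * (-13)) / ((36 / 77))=1001 / 36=27.81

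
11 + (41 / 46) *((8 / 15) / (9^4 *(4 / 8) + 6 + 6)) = 24990403 / 2271825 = 11.00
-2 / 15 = -0.13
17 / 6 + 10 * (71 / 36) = 203 / 9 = 22.56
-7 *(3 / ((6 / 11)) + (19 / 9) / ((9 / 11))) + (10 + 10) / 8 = -4379 / 81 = -54.06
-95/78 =-1.22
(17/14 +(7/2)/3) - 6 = -76/21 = -3.62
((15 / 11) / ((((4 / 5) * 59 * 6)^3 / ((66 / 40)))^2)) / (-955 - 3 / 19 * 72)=-653125 / 87706558313214045585408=-0.00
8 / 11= 0.73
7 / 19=0.37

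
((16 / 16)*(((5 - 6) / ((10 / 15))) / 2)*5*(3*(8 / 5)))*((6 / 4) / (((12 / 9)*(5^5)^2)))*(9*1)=-729 / 39062500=-0.00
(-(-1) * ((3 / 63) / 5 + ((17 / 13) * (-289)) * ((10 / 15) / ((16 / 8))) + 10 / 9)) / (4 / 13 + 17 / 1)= -511276 / 70875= -7.21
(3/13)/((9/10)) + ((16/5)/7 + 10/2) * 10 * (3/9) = 5036/273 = 18.45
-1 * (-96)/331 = 96/331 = 0.29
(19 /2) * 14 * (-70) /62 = -4655 /31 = -150.16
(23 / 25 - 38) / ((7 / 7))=-927 / 25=-37.08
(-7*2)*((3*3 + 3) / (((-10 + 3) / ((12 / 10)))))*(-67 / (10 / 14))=-67536 / 25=-2701.44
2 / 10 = 1 / 5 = 0.20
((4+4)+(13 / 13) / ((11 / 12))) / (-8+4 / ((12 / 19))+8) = 300 / 209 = 1.44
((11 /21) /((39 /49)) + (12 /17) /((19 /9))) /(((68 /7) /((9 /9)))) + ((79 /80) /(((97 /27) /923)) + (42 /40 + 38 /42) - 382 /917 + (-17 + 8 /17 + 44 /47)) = 239.75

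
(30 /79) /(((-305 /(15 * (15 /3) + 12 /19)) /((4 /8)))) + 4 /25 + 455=1041764844 /2289025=455.11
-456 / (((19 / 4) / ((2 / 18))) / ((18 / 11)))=-192 / 11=-17.45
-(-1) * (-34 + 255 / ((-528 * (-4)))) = -23851 / 704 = -33.88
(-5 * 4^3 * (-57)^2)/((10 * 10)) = -51984/5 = -10396.80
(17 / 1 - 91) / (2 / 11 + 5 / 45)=-252.62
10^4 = 10000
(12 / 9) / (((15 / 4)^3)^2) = 16384 / 34171875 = 0.00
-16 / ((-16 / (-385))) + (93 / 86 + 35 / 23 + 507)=246465 / 1978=124.60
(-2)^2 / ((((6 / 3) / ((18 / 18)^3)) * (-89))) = -0.02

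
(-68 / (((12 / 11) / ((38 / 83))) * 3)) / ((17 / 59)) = -24662 / 747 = -33.01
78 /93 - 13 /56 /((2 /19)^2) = -139659 /6944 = -20.11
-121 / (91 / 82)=-9922 / 91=-109.03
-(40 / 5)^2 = -64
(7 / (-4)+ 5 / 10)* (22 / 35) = -11 / 14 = -0.79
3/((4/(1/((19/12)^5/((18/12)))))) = 279936/2476099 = 0.11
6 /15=2 /5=0.40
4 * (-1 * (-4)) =16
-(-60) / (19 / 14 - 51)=-168 / 139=-1.21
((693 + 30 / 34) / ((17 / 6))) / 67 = 3.66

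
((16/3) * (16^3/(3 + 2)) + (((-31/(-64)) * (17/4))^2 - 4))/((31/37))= 158922439627/30474240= 5214.98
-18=-18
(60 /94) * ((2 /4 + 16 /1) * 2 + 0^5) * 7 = 6930 /47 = 147.45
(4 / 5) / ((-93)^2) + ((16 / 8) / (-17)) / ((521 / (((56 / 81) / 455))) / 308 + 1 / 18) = -239162684 / 18150354149805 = -0.00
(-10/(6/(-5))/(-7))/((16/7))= -25/48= -0.52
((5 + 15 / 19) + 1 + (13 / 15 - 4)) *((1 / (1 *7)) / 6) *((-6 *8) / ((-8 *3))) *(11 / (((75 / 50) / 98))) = 320936 / 2565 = 125.12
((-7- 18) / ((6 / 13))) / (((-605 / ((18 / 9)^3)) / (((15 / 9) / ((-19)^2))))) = 1300 / 393129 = 0.00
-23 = -23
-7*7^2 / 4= -343 / 4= -85.75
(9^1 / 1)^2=81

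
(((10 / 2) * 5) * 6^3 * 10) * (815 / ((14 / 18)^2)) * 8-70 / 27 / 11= 8469988556570 / 14553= 582009795.68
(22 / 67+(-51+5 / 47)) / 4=-12.64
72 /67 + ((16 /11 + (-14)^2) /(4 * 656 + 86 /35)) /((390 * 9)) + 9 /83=389183718386 /328957512741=1.18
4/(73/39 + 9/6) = 312/263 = 1.19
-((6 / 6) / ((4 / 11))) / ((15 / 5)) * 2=-11 / 6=-1.83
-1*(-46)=46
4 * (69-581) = -2048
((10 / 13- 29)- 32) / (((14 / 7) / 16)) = -6264 / 13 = -481.85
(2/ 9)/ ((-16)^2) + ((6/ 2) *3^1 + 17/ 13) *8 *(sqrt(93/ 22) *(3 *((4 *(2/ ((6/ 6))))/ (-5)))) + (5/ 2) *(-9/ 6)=-12864 *sqrt(2046)/ 715 - 4319/ 1152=-817.56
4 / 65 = 0.06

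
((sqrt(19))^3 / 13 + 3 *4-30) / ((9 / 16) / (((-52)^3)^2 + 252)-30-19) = 5693935655808 / 15500158174135-6010265414464 *sqrt(19) / 201502056263755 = 0.24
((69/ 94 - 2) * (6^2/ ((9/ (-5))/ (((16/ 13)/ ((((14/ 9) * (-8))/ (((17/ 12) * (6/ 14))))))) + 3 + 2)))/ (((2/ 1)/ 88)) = -2670360/ 46577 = -57.33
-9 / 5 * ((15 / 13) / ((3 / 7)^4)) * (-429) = 26411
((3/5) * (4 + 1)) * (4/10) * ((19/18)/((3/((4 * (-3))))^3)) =-1216/15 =-81.07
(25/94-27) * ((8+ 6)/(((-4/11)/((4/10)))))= 193501/470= 411.70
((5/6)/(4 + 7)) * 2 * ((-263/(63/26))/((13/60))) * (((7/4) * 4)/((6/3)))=-26300/99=-265.66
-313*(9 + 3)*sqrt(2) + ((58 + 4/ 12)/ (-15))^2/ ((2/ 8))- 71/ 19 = 87349/ 1539- 3756*sqrt(2) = -5255.03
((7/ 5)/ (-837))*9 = -7/ 465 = -0.02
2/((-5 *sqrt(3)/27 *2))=-3.12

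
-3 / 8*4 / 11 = -0.14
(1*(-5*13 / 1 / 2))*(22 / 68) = -715 / 68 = -10.51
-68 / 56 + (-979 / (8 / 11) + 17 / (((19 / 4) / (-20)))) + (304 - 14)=-1201169 / 1064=-1128.92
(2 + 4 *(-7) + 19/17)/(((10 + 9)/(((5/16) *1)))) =-2115/5168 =-0.41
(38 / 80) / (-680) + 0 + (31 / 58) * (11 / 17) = 272249 / 788800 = 0.35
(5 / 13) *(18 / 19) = 90 / 247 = 0.36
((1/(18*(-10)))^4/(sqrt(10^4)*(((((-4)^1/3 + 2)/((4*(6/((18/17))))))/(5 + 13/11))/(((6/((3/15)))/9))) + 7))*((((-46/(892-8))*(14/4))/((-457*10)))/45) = 119/1007526633048000000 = 0.00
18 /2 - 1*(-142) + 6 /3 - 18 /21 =1065 /7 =152.14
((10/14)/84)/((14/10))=25/4116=0.01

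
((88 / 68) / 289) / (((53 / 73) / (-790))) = -1268740 / 260389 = -4.87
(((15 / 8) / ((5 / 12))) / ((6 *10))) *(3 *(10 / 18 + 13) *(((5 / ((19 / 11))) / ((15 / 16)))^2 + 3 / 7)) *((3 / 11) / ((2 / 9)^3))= 3358580517 / 4447520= 755.16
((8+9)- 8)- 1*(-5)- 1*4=10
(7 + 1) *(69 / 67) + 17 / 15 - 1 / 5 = 9218 / 1005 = 9.17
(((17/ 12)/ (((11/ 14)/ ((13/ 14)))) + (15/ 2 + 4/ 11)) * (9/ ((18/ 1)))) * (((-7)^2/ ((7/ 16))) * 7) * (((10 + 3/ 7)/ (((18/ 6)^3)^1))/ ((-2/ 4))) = -2573396/ 891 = -2888.21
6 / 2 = 3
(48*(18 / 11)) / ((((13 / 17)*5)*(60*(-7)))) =-1224 / 25025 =-0.05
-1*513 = -513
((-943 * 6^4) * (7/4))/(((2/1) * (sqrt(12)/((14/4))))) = -1247589 * sqrt(3)/2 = -1080443.77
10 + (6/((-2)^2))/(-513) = 3419/342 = 10.00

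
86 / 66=43 / 33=1.30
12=12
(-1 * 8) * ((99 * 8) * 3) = -19008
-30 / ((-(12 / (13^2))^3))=24134045 / 288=83798.77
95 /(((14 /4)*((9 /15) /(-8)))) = -361.90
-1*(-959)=959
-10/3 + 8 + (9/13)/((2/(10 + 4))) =371/39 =9.51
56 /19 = 2.95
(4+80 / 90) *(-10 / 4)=-110 / 9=-12.22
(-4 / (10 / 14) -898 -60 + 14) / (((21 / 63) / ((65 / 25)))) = -185172 / 25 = -7406.88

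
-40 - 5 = -45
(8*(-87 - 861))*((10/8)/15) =-632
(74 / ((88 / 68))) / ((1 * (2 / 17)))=10693 / 22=486.05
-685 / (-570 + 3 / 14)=9590 / 7977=1.20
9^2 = 81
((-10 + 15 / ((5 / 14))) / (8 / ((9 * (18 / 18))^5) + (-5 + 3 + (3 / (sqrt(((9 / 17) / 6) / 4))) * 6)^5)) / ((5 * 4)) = 188159832011072223 / 37193495812677168049740159287 + 1131417660429597816 * sqrt(102) / 185967479063385840248700796435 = 0.00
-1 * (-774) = 774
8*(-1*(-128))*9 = 9216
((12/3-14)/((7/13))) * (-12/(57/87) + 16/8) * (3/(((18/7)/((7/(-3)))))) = -141050/171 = -824.85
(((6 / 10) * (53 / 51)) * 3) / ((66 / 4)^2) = 212 / 30855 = 0.01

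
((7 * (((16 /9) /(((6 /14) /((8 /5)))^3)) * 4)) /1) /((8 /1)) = 323.77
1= 1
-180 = -180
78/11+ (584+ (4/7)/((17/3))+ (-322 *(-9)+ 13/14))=1305305/374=3490.12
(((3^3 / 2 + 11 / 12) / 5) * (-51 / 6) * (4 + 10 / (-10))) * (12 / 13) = -8823 / 130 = -67.87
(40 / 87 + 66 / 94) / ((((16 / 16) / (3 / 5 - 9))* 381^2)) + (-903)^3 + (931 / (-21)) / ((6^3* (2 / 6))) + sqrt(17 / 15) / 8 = -17481967339601424611 / 23742533160 + sqrt(255) / 120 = -736314327.48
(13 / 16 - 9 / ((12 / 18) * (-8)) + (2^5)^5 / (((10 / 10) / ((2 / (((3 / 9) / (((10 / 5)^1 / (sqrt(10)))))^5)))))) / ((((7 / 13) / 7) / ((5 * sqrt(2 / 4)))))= 75846317314.27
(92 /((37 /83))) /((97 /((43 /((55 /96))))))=31521408 /197395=159.69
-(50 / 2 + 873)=-898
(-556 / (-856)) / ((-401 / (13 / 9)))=-1807 / 772326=-0.00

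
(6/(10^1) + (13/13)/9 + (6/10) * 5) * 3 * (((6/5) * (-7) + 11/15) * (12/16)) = -3841/60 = -64.02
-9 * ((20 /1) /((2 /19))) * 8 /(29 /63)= -861840 /29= -29718.62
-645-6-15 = -666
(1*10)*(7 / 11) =6.36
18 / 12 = 3 / 2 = 1.50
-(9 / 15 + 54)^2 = -2981.16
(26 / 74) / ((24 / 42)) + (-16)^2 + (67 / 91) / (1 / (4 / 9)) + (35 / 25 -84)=174.34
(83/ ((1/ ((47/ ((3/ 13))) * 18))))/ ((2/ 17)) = 2586363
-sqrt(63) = -3 * sqrt(7) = -7.94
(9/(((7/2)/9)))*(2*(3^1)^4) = 26244/7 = 3749.14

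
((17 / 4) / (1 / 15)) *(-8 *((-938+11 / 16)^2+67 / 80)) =-57352106967 / 128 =-448063335.68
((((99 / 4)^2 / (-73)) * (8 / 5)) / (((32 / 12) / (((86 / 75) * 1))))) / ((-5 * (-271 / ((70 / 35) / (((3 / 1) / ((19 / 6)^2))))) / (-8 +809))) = -4513514049 / 197830000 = -22.82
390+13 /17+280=11403 /17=670.76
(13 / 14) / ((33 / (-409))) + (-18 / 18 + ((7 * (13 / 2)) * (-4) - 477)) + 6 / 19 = -5891731 / 8778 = -671.19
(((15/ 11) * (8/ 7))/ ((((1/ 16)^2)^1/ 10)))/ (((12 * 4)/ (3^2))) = 57600/ 77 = 748.05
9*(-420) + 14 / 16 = -30233 / 8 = -3779.12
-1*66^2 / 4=-1089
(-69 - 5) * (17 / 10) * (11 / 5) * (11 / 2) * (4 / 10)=-76109 / 125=-608.87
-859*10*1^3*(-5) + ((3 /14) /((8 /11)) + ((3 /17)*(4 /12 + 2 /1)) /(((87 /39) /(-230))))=2369199309 /55216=42907.84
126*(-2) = -252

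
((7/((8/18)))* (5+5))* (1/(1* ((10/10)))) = 315/2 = 157.50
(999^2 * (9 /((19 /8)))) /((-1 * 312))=-2994003 /247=-12121.47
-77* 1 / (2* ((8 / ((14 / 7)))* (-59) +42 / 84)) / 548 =77 / 258108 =0.00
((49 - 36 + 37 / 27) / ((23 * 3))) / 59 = 388 / 109917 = 0.00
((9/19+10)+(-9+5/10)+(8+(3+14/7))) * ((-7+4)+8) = 2845/38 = 74.87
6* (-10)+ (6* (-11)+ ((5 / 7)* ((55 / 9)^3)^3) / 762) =22766453807992799 / 2066500888326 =11016.91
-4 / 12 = -1 / 3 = -0.33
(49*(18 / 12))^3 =397065.38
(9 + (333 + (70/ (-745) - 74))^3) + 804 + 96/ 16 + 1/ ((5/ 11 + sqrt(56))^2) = 2616628478335047979293/ 150763086931949 - 26620 * sqrt(14)/ 45576001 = 17355896.14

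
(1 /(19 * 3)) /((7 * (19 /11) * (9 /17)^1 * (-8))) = -187 /545832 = -0.00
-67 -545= -612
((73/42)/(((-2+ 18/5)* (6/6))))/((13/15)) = 1825/1456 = 1.25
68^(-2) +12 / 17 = 3265 / 4624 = 0.71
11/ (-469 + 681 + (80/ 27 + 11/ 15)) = 1485/ 29119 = 0.05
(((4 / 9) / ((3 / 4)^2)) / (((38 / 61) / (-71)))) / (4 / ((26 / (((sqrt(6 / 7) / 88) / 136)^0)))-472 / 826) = 6305936 / 29241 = 215.65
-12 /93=-0.13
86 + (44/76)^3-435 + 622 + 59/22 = 41629117/150898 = 275.88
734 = 734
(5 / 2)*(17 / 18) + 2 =157 / 36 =4.36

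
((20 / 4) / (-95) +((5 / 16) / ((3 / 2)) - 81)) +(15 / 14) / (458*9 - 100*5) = -467335895 / 5780712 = -80.84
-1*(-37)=37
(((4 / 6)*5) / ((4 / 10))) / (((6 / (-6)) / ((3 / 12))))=-25 / 12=-2.08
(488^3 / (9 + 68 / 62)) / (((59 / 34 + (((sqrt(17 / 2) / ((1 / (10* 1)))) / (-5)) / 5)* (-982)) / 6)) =-361345035929600 / 3954411062141 + 40896908676669440* sqrt(34) / 3954411062141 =60212.90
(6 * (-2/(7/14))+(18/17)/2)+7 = -280/17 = -16.47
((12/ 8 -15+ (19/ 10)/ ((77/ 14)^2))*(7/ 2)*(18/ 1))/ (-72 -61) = 146331/ 22990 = 6.36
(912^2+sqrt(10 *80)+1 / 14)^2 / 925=46577668 *sqrt(2) / 1295+135592447426689 / 181300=747940812.66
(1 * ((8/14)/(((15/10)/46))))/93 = 368/1953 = 0.19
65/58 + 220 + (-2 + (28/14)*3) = 13057/58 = 225.12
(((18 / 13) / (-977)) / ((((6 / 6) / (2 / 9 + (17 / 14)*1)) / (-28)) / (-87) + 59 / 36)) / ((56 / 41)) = -17431929 / 27538498715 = -0.00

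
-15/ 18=-5/ 6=-0.83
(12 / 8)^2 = 9 / 4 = 2.25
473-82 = 391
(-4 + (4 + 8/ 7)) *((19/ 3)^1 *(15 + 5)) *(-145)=-440800/ 21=-20990.48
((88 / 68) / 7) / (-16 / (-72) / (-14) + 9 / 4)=792 / 9571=0.08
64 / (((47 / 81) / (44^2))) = 10036224 / 47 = 213536.68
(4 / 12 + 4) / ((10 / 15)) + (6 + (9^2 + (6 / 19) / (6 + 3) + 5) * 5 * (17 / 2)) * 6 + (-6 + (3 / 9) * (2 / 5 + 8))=4175867 / 190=21978.25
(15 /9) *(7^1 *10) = 350 /3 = 116.67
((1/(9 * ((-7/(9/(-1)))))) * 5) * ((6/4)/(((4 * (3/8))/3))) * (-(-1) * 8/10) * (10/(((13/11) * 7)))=1320/637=2.07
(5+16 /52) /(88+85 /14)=322 /5707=0.06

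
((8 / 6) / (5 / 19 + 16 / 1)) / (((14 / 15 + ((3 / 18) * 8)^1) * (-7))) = -190 / 36771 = -0.01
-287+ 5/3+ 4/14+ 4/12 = -1993/7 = -284.71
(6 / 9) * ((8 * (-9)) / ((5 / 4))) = -192 / 5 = -38.40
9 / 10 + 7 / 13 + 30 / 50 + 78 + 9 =2315 / 26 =89.04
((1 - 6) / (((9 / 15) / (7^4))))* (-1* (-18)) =-360150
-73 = -73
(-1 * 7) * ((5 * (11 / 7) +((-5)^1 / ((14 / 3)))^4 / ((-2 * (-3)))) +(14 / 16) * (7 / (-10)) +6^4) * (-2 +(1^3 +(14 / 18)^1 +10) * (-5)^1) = 68601220669 / 123480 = 555565.44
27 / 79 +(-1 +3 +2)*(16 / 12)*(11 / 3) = 14147 / 711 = 19.90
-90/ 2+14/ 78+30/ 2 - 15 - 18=-2450/ 39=-62.82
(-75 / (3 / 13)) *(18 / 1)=-5850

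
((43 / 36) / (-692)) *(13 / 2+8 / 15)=-9073 / 747360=-0.01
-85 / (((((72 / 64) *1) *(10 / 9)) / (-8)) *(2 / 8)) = 2176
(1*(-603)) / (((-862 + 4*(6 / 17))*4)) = 10251 / 58520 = 0.18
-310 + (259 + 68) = 17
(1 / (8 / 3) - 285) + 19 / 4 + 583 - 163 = 1121 / 8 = 140.12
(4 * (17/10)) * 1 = 34/5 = 6.80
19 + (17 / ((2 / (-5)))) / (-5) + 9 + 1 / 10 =183 / 5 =36.60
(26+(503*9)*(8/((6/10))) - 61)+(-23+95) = 60397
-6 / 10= -3 / 5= -0.60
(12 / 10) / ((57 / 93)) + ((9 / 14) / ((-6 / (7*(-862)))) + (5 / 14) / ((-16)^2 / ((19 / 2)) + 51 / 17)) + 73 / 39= 9597100972 / 14757015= 650.34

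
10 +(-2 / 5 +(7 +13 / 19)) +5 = 2117 / 95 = 22.28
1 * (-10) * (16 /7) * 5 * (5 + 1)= -4800 /7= -685.71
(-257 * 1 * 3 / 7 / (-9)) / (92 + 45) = 257 / 2877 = 0.09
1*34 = 34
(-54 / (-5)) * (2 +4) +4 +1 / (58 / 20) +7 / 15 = 69.61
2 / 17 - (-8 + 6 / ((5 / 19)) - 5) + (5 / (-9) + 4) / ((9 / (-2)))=-71933 / 6885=-10.45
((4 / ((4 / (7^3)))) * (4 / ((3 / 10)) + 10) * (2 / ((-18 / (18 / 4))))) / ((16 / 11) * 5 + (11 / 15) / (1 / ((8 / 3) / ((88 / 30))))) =-132055 / 262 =-504.03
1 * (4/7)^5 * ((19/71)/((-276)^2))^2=0.00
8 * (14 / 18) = 56 / 9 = 6.22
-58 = -58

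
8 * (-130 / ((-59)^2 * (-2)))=520 / 3481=0.15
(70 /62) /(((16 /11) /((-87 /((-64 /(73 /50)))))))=489027 /317440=1.54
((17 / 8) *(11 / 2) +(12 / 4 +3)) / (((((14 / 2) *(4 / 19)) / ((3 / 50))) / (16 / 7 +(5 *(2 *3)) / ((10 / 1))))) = 596847 / 156800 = 3.81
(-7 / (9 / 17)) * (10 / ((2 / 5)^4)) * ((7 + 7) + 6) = -1859375 / 18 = -103298.61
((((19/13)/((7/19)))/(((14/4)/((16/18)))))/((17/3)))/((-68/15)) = -7220/184093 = -0.04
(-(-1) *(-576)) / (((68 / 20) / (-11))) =31680 / 17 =1863.53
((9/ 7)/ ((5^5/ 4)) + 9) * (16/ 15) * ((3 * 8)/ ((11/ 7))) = 2291328/ 15625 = 146.64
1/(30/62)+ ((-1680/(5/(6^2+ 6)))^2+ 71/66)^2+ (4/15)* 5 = 863797914666129077177/21780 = 39660143005791050.38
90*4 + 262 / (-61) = 21698 / 61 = 355.70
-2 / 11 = -0.18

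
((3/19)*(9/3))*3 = 27/19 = 1.42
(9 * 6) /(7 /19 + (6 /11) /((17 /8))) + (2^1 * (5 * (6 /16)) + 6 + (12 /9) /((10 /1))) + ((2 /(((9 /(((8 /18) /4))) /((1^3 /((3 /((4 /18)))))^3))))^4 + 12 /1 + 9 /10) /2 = 1474020453738357868629642685733 /14350062875972441396928507261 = 102.72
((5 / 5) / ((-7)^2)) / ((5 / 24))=24 / 245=0.10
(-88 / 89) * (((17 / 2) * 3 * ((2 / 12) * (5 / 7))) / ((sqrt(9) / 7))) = -1870 / 267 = -7.00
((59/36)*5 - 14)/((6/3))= -209/72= -2.90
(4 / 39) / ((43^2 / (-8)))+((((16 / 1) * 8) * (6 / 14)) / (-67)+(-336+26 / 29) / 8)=-167545519993 / 3923126844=-42.71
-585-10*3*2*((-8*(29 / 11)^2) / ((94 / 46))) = 5957745 / 5687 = 1047.61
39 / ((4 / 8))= 78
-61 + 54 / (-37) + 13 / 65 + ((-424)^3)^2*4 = 4299588170012414722 / 185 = 23241017135202241.74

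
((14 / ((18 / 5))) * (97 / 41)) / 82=3395 / 30258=0.11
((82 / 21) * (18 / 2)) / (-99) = -82 / 231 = -0.35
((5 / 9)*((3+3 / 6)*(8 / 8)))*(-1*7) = -245 / 18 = -13.61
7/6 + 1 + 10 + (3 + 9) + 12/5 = 797/30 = 26.57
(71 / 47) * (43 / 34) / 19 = 3053 / 30362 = 0.10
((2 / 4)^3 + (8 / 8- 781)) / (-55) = 6239 / 440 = 14.18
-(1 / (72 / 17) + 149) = -10745 / 72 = -149.24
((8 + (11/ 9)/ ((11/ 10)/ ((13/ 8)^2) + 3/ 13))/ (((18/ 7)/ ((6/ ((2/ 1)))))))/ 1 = 340753/ 29538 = 11.54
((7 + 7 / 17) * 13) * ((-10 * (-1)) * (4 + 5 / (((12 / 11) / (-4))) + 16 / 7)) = -197340 / 17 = -11608.24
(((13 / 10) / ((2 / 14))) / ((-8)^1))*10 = -91 / 8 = -11.38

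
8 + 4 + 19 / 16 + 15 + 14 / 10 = 2367 / 80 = 29.59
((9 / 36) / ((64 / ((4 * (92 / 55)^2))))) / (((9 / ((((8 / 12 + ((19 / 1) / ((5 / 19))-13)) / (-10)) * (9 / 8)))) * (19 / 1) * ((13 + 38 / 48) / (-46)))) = 5462983 / 951211250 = 0.01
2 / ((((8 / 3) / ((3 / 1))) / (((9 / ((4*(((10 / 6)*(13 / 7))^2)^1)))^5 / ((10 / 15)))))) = 26593117880808352923 / 11028679347920000000000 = 0.00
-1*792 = -792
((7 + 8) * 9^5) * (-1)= -885735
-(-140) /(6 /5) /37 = 350 /111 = 3.15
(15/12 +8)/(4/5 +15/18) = 5.66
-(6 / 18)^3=-1 / 27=-0.04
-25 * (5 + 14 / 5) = -195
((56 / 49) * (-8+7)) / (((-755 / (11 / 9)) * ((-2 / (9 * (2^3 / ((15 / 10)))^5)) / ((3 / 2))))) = -53.89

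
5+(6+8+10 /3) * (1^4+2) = 57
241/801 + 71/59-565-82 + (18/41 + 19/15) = -6237099118/9688095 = -643.79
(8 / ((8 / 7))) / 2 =7 / 2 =3.50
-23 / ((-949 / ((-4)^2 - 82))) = -1.60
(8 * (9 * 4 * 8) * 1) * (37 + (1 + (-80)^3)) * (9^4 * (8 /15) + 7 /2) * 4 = -82632927624192 /5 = -16526585524838.40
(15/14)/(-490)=-0.00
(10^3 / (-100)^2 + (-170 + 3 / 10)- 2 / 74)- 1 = -31566 / 185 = -170.63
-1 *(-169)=169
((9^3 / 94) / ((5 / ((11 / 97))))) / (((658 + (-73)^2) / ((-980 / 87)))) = -261954 / 791547257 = -0.00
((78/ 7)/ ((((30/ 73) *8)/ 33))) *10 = 31317/ 28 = 1118.46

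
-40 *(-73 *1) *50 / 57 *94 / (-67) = -13724000 / 3819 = -3593.61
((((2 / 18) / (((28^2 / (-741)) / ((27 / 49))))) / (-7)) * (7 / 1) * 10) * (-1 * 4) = -11115 / 4802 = -2.31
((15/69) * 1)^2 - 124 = -65571/529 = -123.95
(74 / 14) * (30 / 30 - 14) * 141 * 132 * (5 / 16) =-11190465 / 28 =-399659.46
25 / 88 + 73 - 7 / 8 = 1593 / 22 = 72.41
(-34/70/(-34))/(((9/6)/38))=38/105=0.36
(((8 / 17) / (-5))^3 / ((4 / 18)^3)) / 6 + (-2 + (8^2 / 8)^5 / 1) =20122411974 / 614125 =32765.99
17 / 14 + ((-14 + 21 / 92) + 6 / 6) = -7443 / 644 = -11.56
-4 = -4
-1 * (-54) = 54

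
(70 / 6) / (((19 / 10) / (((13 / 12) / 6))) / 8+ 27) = 4550 / 11043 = 0.41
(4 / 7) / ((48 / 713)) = 713 / 84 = 8.49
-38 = -38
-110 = -110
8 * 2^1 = 16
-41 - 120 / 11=-571 / 11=-51.91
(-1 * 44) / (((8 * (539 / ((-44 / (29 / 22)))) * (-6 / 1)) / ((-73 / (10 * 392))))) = 8833 / 8355480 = 0.00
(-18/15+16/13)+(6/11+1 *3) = 2557/715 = 3.58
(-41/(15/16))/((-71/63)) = 13776/355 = 38.81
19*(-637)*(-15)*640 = 116188800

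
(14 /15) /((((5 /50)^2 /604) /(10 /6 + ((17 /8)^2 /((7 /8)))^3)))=55334544185 /7056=7842197.31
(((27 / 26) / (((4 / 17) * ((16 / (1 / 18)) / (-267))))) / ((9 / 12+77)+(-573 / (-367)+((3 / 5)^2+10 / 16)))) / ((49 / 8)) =-13881775 / 1668585828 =-0.01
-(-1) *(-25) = -25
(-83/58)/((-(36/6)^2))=83/2088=0.04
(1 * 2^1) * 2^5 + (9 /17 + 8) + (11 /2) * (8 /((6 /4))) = 101.86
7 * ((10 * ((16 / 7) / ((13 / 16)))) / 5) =512 / 13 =39.38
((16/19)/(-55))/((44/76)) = -16/605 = -0.03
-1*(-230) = 230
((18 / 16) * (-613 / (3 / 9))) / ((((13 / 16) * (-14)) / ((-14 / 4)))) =-16551 / 26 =-636.58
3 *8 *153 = 3672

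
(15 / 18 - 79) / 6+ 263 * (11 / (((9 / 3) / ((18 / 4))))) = 155753 / 36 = 4326.47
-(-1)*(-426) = -426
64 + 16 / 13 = 848 / 13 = 65.23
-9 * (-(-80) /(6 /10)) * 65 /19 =-78000 /19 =-4105.26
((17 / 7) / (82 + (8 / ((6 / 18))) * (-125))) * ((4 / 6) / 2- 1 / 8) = -85 / 490224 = -0.00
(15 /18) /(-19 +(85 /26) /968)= -62920 /1434321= -0.04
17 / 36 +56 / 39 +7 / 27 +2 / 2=4447 / 1404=3.17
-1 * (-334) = 334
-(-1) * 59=59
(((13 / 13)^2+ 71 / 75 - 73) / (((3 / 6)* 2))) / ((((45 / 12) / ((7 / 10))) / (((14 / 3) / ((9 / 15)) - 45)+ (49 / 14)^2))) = 331.21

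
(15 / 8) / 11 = 15 / 88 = 0.17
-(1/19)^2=-1/361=-0.00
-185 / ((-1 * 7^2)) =185 / 49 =3.78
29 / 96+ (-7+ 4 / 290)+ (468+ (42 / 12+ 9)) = 6595517 / 13920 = 473.82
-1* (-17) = 17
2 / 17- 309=-5251 / 17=-308.88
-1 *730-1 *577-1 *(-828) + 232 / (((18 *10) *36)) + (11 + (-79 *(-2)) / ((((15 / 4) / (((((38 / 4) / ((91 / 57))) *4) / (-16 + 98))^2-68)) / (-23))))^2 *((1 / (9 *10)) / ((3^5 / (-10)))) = -377930435390248944557908457 / 190705093631951412150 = -1981753.23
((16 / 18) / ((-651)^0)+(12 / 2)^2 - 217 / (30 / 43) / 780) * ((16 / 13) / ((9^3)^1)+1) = 2701926139 / 73920600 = 36.55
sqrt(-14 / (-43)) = sqrt(602) / 43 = 0.57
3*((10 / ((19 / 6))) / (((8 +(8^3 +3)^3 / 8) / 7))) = 1120 / 288358649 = 0.00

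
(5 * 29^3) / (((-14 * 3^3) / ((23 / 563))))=-2804735 / 212814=-13.18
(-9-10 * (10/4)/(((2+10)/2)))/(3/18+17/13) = -1027/115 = -8.93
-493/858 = -0.57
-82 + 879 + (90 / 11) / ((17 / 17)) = 8857 / 11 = 805.18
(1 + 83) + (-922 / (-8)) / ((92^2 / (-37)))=2826847 / 33856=83.50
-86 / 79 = -1.09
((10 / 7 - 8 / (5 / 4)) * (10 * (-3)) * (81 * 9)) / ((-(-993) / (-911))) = -231113412 / 2317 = -99746.83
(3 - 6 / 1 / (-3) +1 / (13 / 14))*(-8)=-632 / 13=-48.62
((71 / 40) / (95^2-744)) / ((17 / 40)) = 71 / 140777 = 0.00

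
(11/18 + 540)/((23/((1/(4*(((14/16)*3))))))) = 9731/4347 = 2.24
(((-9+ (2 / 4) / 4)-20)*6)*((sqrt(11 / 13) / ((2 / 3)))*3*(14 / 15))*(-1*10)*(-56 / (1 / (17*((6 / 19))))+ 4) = -41010354*sqrt(143) / 247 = -1985475.73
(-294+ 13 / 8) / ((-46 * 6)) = 2339 / 2208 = 1.06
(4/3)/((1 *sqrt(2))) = 2 *sqrt(2)/3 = 0.94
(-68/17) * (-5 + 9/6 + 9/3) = 2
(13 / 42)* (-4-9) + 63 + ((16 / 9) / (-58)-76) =-62317 / 3654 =-17.05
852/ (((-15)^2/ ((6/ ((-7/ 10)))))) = -1136/ 35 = -32.46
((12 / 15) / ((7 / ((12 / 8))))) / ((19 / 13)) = 78 / 665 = 0.12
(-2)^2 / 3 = 4 / 3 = 1.33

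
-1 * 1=-1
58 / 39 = 1.49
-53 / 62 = -0.85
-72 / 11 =-6.55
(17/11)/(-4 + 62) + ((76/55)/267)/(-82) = 928291/34920930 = 0.03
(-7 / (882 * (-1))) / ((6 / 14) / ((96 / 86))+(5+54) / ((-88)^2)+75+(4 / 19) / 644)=1692064 / 16073552421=0.00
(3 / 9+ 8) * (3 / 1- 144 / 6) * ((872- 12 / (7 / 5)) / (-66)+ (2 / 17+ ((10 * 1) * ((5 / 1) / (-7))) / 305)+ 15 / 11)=69614675 / 34221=2034.27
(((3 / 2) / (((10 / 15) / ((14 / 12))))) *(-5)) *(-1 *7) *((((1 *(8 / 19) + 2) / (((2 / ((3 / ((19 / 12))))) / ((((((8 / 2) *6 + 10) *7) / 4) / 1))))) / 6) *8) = 6035085 / 361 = 16717.69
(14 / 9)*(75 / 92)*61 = 10675 / 138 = 77.36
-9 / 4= -2.25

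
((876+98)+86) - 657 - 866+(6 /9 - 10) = -1417 /3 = -472.33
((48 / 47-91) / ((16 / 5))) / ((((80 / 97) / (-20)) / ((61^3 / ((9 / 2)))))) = 465552784765 / 13536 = 34393675.00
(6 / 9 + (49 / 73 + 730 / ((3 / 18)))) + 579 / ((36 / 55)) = 1537649 / 292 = 5265.92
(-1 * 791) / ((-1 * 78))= 791 / 78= 10.14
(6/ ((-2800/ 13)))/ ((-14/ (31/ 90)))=403/ 588000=0.00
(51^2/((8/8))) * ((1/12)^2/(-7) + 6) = 1747583/112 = 15603.42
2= 2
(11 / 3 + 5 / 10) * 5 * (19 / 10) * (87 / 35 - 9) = -1805 / 7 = -257.86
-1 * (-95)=95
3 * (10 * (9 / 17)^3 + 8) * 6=170.71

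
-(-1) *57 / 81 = 19 / 27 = 0.70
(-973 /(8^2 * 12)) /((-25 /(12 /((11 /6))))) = 2919 /8800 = 0.33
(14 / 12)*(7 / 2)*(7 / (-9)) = -343 / 108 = -3.18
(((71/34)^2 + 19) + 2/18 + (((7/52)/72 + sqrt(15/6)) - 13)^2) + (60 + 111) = 1482379852945/4051067904 - 48665 *sqrt(10)/3744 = 324.82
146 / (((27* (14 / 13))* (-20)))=-949 / 3780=-0.25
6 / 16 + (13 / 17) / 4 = 77 / 136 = 0.57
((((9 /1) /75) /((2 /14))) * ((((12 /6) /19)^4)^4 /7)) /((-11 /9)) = -1769472 /79321388731095821112275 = -0.00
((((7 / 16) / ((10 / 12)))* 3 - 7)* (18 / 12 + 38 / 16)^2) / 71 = -208537 / 181760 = -1.15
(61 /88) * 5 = 305 /88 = 3.47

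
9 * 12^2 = 1296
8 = 8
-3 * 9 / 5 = -27 / 5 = -5.40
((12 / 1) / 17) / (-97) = -12 / 1649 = -0.01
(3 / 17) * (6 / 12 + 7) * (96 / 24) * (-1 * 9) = -810 / 17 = -47.65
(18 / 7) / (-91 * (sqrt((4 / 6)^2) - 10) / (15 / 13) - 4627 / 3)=-810 / 253967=-0.00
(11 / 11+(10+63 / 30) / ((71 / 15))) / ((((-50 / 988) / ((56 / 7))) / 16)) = -3193216 / 355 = -8994.97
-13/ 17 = -0.76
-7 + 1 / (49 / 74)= -269 / 49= -5.49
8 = 8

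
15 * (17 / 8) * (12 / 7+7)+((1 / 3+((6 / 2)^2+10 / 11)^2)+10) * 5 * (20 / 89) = 723141785 / 1809192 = 399.70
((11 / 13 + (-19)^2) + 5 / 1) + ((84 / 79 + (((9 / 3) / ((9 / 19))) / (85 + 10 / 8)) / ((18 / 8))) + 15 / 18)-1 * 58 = 5946069101 / 19133010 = 310.78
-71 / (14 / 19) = -1349 / 14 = -96.36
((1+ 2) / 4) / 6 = 1 / 8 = 0.12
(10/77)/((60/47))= 47/462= 0.10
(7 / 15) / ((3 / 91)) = 637 / 45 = 14.16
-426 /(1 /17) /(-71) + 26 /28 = 1441 /14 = 102.93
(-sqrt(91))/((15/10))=-2 * sqrt(91)/3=-6.36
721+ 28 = 749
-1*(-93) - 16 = 77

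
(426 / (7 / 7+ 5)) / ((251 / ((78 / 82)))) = 2769 / 10291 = 0.27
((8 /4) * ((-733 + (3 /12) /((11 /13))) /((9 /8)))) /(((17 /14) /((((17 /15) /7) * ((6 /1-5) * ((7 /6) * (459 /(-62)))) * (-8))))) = -12000.60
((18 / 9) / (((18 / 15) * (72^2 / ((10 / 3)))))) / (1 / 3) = 25 / 7776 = 0.00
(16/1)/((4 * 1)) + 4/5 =24/5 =4.80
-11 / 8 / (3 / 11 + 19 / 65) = -7865 / 3232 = -2.43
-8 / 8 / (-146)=0.01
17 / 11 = 1.55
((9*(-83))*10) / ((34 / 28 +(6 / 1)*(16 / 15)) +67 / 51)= -26667900 / 31873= -836.69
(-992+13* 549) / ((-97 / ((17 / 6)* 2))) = -104465 / 291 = -358.99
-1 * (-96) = 96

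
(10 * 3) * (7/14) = 15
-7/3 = -2.33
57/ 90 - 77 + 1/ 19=-43499/ 570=-76.31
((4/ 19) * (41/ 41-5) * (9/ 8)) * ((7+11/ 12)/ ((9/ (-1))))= 0.83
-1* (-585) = 585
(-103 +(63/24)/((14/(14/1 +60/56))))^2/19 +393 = 46219627/50176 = 921.15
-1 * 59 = -59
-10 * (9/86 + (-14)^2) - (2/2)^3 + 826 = -1136.05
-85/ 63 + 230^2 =3332615/ 63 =52898.65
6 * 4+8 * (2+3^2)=112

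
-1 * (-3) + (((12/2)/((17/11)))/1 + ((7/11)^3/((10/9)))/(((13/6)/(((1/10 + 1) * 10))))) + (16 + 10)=4553972/133705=34.06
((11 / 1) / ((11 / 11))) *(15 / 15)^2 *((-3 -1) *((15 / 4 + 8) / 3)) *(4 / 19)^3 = -33088 / 20577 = -1.61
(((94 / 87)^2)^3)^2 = 475920314814253376475136 / 188031682201497672618081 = 2.53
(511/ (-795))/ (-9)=511/ 7155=0.07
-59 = -59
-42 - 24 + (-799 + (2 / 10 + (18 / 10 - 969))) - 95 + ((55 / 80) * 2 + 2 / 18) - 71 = -143749 / 72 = -1996.51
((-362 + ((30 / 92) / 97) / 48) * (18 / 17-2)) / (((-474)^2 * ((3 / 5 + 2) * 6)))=43073165 / 443106905904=0.00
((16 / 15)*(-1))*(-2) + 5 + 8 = 227 / 15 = 15.13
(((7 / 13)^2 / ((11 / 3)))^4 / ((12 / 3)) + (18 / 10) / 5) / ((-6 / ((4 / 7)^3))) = -1146570024596856 / 102412198143830575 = -0.01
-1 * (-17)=17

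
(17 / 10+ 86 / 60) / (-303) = -47 / 4545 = -0.01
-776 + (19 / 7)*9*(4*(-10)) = -12272 / 7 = -1753.14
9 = 9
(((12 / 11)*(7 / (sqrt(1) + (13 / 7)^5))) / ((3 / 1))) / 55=117649 / 58700125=0.00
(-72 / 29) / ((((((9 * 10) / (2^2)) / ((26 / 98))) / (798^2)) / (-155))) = 83798208 / 29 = 2889593.38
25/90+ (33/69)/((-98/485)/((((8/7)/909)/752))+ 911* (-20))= 3878479705/13962699792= 0.28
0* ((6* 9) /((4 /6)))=0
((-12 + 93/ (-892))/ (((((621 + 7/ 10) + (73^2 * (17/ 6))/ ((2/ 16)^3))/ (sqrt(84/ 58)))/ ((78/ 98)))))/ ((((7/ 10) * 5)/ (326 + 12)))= -164222370 * sqrt(1218)/ 39575203838947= -0.00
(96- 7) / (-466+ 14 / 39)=-3471 / 18160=-0.19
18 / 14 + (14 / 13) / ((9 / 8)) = 1837 / 819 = 2.24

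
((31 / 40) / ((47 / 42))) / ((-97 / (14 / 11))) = -0.01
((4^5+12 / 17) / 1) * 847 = 14754740 / 17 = 867925.88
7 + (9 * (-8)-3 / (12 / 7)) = -267 / 4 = -66.75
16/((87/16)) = 256/87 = 2.94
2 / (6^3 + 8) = 1 / 112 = 0.01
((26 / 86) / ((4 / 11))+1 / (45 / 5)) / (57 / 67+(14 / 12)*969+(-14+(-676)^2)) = 0.00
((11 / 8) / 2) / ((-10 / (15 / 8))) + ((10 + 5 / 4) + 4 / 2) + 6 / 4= 3743 / 256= 14.62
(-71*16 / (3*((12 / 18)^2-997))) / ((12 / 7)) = 1988 / 8969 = 0.22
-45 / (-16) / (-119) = -45 / 1904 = -0.02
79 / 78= 1.01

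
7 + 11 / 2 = 25 / 2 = 12.50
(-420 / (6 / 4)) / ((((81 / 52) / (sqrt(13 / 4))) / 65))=-473200 *sqrt(13) / 81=-21063.54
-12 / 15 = -4 / 5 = -0.80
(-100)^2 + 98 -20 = 10078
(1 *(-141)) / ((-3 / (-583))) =-27401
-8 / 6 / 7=-0.19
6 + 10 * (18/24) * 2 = 21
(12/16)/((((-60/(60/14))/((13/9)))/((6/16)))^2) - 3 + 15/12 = -263255/150528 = -1.75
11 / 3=3.67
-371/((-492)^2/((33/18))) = -4081/1452384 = -0.00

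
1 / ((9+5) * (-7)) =-1 / 98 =-0.01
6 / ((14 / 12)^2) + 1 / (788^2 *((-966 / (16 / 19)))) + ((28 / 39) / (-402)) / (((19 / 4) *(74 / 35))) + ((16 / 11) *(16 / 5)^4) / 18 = 42690933952548189859 / 3314172092907926250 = 12.88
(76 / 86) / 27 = 0.03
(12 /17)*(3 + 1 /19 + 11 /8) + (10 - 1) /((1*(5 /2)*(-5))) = 38847 /16150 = 2.41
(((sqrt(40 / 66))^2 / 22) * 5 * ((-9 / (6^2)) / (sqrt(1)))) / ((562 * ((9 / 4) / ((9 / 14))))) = -25 / 1428042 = -0.00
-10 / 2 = -5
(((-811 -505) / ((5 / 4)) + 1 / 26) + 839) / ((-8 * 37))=27789 / 38480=0.72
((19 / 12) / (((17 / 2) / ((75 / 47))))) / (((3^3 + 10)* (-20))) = -95 / 236504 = -0.00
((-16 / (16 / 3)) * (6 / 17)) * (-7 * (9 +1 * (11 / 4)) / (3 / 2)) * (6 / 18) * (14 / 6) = 2303 / 51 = 45.16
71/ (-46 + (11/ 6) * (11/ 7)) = -2982/ 1811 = -1.65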